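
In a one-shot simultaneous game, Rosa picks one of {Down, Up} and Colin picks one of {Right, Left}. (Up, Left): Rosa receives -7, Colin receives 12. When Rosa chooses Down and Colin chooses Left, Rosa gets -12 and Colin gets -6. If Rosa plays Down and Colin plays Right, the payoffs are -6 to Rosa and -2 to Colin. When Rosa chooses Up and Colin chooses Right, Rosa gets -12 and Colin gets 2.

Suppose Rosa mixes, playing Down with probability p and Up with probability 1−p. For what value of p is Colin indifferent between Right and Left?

Colin's indifference between Right and Left determines Rosa's mixing probability p:
  Colin's payoff to Right: p·(-2) + (1−p)·2 = -4p + 2
  Colin's payoff to Left: p·(-6) + (1−p)·12 = -18p + 12
  -4p + 2 = -18p + 12  ⇒  14p = 10  ⇒  p = 5/7.

p = 5/7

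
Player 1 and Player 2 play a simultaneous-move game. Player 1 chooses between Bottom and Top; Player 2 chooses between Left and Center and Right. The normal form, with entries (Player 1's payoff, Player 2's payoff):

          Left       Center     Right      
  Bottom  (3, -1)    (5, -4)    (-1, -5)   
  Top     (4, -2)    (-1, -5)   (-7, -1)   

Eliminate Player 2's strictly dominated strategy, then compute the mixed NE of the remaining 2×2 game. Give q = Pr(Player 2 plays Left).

q = 6/7

Player 2's strategy Center is strictly dominated by Left: -1 > -4 and -2 > -5. Eliminate Center.
Set Player 1's expected payoff from Bottom equal to that from Top:
  Player 1's payoff from Bottom: q·3 + (1−q)·(-1) = 4q - 1
  Player 1's payoff from Top: q·4 + (1−q)·(-7) = 11q - 7
  4q - 1 = 11q - 7  ⇒  -7q = -6  ⇒  q = 6/7.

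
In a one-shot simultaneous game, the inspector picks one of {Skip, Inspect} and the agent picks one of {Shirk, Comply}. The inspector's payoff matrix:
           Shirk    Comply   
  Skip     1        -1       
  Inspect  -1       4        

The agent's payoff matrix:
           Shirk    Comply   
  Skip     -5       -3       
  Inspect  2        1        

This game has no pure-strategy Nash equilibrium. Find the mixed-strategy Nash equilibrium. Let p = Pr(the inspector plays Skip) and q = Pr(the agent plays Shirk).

Set the agent's expected payoff from Shirk equal to that from Comply:
  the agent's expected payoff from Shirk: p·(-5) + (1−p)·2 = -7p + 2
  the agent's expected payoff from Comply: p·(-3) + (1−p)·1 = -4p + 1
  -7p + 2 = -4p + 1  ⇒  -3p = -1  ⇒  p = 1/3.
The inspector's indifference between Skip and Inspect determines the agent's mixing probability q:
  the inspector's payoff from Skip: q·1 + (1−q)·(-1) = 2q - 1
  the inspector's payoff from Inspect: q·(-1) + (1−q)·4 = -5q + 4
  2q - 1 = -5q + 4  ⇒  7q = 5  ⇒  q = 5/7.

p = 1/3, q = 5/7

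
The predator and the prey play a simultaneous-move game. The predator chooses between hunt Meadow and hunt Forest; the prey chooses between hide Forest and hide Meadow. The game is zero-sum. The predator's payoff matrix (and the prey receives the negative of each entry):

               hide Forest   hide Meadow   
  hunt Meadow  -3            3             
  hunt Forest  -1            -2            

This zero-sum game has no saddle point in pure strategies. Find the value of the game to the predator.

v = -9/7

The predator's indifference between hunt Meadow and hunt Forest determines the prey's mixing probability q:
  the predator's payoff to hunt Meadow: q·(-3) + (1−q)·3 = -6q + 3
  the predator's payoff to hunt Forest: q·(-1) + (1−q)·(-2) = q - 2
  -6q + 3 = q - 2  ⇒  -7q = -5  ⇒  q = 5/7.
The value is the predator's expected payoff against this mix (using hunt Meadow): (5/7)·(-3) + (2/7)·3 = -9/7.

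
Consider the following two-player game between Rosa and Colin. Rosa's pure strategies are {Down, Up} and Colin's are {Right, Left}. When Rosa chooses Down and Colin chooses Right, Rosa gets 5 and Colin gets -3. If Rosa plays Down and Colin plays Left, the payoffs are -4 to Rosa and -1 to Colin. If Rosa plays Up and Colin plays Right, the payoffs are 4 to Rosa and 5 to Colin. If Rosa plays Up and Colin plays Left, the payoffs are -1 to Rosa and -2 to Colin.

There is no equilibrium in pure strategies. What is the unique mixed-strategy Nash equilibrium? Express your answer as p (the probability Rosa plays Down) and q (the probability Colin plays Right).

Set Colin's expected payoff from Right equal to that from Left:
  Colin's expected payoff from Right: p·(-3) + (1−p)·5 = -8p + 5
  Colin's expected payoff from Left: p·(-1) + (1−p)·(-2) = p - 2
  -8p + 5 = p - 2  ⇒  -9p = -7  ⇒  p = 7/9.
In a mixed equilibrium Rosa is indifferent between Down and Up; this condition fixes q.
  Rosa's payoff to Down: q·5 + (1−q)·(-4) = 9q - 4
  Rosa's payoff to Up: q·4 + (1−q)·(-1) = 5q - 1
  9q - 4 = 5q - 1  ⇒  4q = 3  ⇒  q = 3/4.

p = 7/9, q = 3/4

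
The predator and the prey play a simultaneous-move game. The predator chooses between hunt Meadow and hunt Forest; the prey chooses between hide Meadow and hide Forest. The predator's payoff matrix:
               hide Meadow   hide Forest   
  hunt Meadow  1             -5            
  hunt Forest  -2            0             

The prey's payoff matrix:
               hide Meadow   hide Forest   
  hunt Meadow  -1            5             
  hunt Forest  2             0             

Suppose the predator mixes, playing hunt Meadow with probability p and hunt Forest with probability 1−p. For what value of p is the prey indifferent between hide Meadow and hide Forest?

In a mixed equilibrium the prey is indifferent between hide Meadow and hide Forest; this condition fixes p.
  the prey's payoff to hide Meadow: p·(-1) + (1−p)·2 = -3p + 2
  the prey's payoff to hide Forest: p·5 + (1−p)·0 = 5p
  -3p + 2 = 5p  ⇒  -8p = -2  ⇒  p = 1/4.

p = 1/4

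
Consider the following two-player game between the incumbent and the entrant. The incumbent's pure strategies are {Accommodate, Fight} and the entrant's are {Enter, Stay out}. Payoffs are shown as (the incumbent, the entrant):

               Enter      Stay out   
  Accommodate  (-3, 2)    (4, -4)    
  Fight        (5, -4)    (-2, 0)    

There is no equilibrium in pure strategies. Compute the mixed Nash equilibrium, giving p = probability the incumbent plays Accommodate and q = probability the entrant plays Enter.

For the entrant to be willing to mix, the entrant must be indifferent between Enter and Stay out, which pins down the incumbent's mix.
  the entrant's expected payoff from Enter: p·2 + (1−p)·(-4) = 6p - 4
  the entrant's expected payoff from Stay out: p·(-4) + (1−p)·0 = -4p
  6p - 4 = -4p  ⇒  10p = 4  ⇒  p = 2/5.
For the incumbent to be willing to mix, the incumbent must be indifferent between Accommodate and Fight, which pins down the entrant's mix.
  the incumbent's payoff to Accommodate: q·(-3) + (1−q)·4 = -7q + 4
  the incumbent's payoff to Fight: q·5 + (1−q)·(-2) = 7q - 2
  -7q + 4 = 7q - 2  ⇒  -14q = -6  ⇒  q = 3/7.

p = 2/5, q = 3/7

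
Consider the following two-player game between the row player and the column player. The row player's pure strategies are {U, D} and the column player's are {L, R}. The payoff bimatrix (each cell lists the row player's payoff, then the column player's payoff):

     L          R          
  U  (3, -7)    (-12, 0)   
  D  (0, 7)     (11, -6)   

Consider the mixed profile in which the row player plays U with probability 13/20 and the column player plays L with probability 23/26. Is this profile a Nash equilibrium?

Check the column player's indifference given the row player's mix p = 13/20:
  payoff from L = -21/10; payoff from R = -21/10 — equal.
Check the row player's indifference given the column player's mix q = 23/26:
  payoff from U = 33/26; payoff from D = 33/26 — equal.
Both players are indifferent, so neither can profitably deviate.

Yes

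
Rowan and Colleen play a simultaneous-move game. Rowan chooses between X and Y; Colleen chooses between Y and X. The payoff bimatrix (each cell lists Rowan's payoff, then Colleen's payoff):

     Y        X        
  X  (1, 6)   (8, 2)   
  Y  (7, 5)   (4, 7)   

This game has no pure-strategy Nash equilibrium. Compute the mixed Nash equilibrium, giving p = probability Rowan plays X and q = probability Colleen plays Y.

p = 1/3, q = 2/5

In a mixed equilibrium Colleen is indifferent between Y and X; this condition fixes p.
  Colleen's payoff from Y: p·6 + (1−p)·5 = p + 5
  Colleen's payoff from X: p·2 + (1−p)·7 = -5p + 7
  p + 5 = -5p + 7  ⇒  6p = 2  ⇒  p = 1/3.
Colleen's mix must leave Rowan indifferent between X and Y.
  Rowan's payoff from X: q·1 + (1−q)·8 = -7q + 8
  Rowan's payoff from Y: q·7 + (1−q)·4 = 3q + 4
  -7q + 8 = 3q + 4  ⇒  -10q = -4  ⇒  q = 2/5.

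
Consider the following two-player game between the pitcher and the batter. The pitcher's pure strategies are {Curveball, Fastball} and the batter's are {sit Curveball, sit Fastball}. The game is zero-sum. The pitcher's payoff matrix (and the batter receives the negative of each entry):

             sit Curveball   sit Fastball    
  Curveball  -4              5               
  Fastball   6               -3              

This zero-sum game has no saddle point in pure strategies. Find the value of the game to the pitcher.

v = 1

In a mixed equilibrium the pitcher is indifferent between Curveball and Fastball; this condition fixes q.
  the pitcher's expected payoff from Curveball: q·(-4) + (1−q)·5 = -9q + 5
  the pitcher's expected payoff from Fastball: q·6 + (1−q)·(-3) = 9q - 3
  -9q + 5 = 9q - 3  ⇒  -18q = -8  ⇒  q = 4/9.
The value is the pitcher's expected payoff against this mix (using Curveball): (4/9)·(-4) + (5/9)·5 = 1.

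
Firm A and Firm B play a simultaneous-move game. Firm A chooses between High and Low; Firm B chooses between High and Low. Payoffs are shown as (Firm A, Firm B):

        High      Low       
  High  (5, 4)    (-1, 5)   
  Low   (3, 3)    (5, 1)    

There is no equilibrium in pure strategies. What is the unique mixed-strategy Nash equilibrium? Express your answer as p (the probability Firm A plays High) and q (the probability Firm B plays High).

p = 2/3, q = 3/4

Set Firm B's expected payoff from High equal to that from Low:
  Firm B's payoff from High: p·4 + (1−p)·3 = p + 3
  Firm B's payoff from Low: p·5 + (1−p)·1 = 4p + 1
  p + 3 = 4p + 1  ⇒  -3p = -2  ⇒  p = 2/3.
Firm B's mix must leave Firm A indifferent between High and Low.
  Firm A's expected payoff from High: q·5 + (1−q)·(-1) = 6q - 1
  Firm A's expected payoff from Low: q·3 + (1−q)·5 = -2q + 5
  6q - 1 = -2q + 5  ⇒  8q = 6  ⇒  q = 3/4.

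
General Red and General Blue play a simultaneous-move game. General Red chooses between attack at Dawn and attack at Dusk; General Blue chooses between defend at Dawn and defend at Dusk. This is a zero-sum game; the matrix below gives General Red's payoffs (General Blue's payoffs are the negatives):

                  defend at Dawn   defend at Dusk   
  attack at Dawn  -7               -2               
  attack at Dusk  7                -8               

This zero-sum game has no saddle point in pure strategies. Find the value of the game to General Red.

Set General Red's expected payoff from attack at Dawn equal to that from attack at Dusk:
  General Red's expected payoff from attack at Dawn: q·(-7) + (1−q)·(-2) = -5q - 2
  General Red's expected payoff from attack at Dusk: q·7 + (1−q)·(-8) = 15q - 8
  -5q - 2 = 15q - 8  ⇒  -20q = -6  ⇒  q = 3/10.
The value is General Red's expected payoff against this mix (using attack at Dawn): (3/10)·(-7) + (7/10)·(-2) = -7/2.

v = -7/2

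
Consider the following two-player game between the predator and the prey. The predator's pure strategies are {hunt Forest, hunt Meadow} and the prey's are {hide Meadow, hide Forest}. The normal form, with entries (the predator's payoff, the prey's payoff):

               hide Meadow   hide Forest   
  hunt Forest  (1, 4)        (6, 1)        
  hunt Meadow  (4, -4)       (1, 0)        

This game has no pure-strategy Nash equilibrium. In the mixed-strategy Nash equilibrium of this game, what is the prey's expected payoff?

For the prey to be willing to mix, the prey must be indifferent between hide Meadow and hide Forest, which pins down the predator's mix.
  the prey's expected payoff from hide Meadow: p·4 + (1−p)·(-4) = 8p - 4
  the prey's expected payoff from hide Forest: p·1 + (1−p)·0 = p
  8p - 4 = p  ⇒  7p = 4  ⇒  p = 4/7.
At equilibrium the prey is indifferent across columns, so the prey's payoff equals the payoff from hide Meadow: (4/7)·4 + (3/7)·(-4) = 4/7.

4/7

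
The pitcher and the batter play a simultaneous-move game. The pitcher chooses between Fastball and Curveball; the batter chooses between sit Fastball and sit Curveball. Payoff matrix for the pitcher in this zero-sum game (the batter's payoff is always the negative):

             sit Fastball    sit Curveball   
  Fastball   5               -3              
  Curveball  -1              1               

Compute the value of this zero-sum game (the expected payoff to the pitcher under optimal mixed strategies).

The pitcher's indifference between Fastball and Curveball determines the batter's mixing probability q:
  the pitcher's payoff from Fastball: q·5 + (1−q)·(-3) = 8q - 3
  the pitcher's payoff from Curveball: q·(-1) + (1−q)·1 = -2q + 1
  8q - 3 = -2q + 1  ⇒  10q = 4  ⇒  q = 2/5.
The value is the pitcher's expected payoff against this mix (using Fastball): (2/5)·5 + (3/5)·(-3) = 1/5.

v = 1/5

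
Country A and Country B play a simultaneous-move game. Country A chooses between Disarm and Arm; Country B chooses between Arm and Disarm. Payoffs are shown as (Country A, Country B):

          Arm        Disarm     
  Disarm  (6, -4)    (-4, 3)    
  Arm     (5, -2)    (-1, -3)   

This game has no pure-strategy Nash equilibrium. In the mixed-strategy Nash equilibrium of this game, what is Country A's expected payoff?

Country A's indifference between Disarm and Arm determines Country B's mixing probability q:
  Country A's payoff from Disarm: q·6 + (1−q)·(-4) = 10q - 4
  Country A's payoff from Arm: q·5 + (1−q)·(-1) = 6q - 1
  10q - 4 = 6q - 1  ⇒  4q = 3  ⇒  q = 3/4.
At equilibrium Country A is indifferent across rows, so Country A's payoff equals the payoff from Disarm: (3/4)·6 + (1/4)·(-4) = 7/2.

7/2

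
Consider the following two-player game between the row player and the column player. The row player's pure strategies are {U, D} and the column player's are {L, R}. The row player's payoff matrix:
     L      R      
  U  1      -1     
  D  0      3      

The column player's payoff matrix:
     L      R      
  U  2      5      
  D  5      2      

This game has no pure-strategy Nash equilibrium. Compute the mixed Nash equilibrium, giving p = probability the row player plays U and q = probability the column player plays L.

Set the column player's expected payoff from L equal to that from R:
  the column player's payoff from L: p·2 + (1−p)·5 = -3p + 5
  the column player's payoff from R: p·5 + (1−p)·2 = 3p + 2
  -3p + 5 = 3p + 2  ⇒  -6p = -3  ⇒  p = 1/2.
For the row player to be willing to mix, the row player must be indifferent between U and D, which pins down the column player's mix.
  the row player's payoff to U: q·1 + (1−q)·(-1) = 2q - 1
  the row player's payoff to D: q·0 + (1−q)·3 = -3q + 3
  2q - 1 = -3q + 3  ⇒  5q = 4  ⇒  q = 4/5.

p = 1/2, q = 4/5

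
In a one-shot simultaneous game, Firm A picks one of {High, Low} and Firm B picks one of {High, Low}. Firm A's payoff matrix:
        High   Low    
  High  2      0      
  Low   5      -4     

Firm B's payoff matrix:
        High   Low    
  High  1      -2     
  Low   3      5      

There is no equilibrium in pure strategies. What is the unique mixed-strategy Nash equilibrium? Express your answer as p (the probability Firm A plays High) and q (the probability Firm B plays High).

Firm B's indifference between High and Low determines Firm A's mixing probability p:
  Firm B's payoff from High: p·1 + (1−p)·3 = -2p + 3
  Firm B's payoff from Low: p·(-2) + (1−p)·5 = -7p + 5
  -2p + 3 = -7p + 5  ⇒  5p = 2  ⇒  p = 2/5.
For Firm A to be willing to mix, Firm A must be indifferent between High and Low, which pins down Firm B's mix.
  Firm A's payoff from High: q·2 + (1−q)·0 = 2q
  Firm A's payoff from Low: q·5 + (1−q)·(-4) = 9q - 4
  2q = 9q - 4  ⇒  -7q = -4  ⇒  q = 4/7.

p = 2/5, q = 4/7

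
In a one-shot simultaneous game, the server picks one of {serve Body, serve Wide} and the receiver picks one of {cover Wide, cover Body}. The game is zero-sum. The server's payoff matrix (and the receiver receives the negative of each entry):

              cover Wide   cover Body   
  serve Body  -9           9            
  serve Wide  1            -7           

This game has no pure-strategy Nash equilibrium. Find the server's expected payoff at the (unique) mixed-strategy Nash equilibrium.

Set the server's expected payoff from serve Body equal to that from serve Wide:
  the server's expected payoff from serve Body: q·(-9) + (1−q)·9 = -18q + 9
  the server's expected payoff from serve Wide: q·1 + (1−q)·(-7) = 8q - 7
  -18q + 9 = 8q - 7  ⇒  -26q = -16  ⇒  q = 8/13.
At equilibrium the server is indifferent across rows, so the server's payoff equals the payoff from serve Body: (8/13)·(-9) + (5/13)·9 = -27/13.

-27/13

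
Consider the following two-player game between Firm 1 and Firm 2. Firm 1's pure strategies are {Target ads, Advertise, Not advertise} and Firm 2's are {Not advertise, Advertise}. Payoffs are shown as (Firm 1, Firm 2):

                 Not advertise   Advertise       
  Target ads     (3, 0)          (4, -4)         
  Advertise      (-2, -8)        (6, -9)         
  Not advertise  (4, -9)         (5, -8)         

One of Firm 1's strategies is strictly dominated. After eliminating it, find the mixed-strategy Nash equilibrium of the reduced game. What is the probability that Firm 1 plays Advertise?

p = 1/2

Firm 1's strategy Target ads is strictly dominated by Not advertise: 4 > 3 and 5 > 4. Eliminate Target ads.
Firm 1's mix must leave Firm 2 indifferent between Not advertise and Advertise.
  Firm 2's payoff to Not advertise: p·(-8) + (1−p)·(-9) = p - 9
  Firm 2's payoff to Advertise: p·(-9) + (1−p)·(-8) = -p - 8
  p - 9 = -p - 8  ⇒  2p = 1  ⇒  p = 1/2.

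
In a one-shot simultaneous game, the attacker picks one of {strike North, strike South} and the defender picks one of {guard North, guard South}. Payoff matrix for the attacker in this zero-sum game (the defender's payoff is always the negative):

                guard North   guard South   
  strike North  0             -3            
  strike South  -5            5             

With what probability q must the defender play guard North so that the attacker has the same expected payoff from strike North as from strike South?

In a mixed equilibrium the attacker is indifferent between strike North and strike South; this condition fixes q.
  the attacker's expected payoff from strike North: q·0 + (1−q)·(-3) = 3q - 3
  the attacker's expected payoff from strike South: q·(-5) + (1−q)·5 = -10q + 5
  3q - 3 = -10q + 5  ⇒  13q = 8  ⇒  q = 8/13.

q = 8/13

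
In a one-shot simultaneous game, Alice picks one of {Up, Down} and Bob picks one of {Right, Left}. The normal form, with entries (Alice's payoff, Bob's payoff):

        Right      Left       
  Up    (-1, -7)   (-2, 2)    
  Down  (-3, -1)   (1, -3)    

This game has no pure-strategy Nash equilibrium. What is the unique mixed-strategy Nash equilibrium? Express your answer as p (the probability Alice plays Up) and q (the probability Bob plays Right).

Bob's indifference between Right and Left determines Alice's mixing probability p:
  Bob's payoff from Right: p·(-7) + (1−p)·(-1) = -6p - 1
  Bob's payoff from Left: p·2 + (1−p)·(-3) = 5p - 3
  -6p - 1 = 5p - 3  ⇒  -11p = -2  ⇒  p = 2/11.
Bob's mix must leave Alice indifferent between Up and Down.
  Alice's payoff from Up: q·(-1) + (1−q)·(-2) = q - 2
  Alice's payoff from Down: q·(-3) + (1−q)·1 = -4q + 1
  q - 2 = -4q + 1  ⇒  5q = 3  ⇒  q = 3/5.

p = 2/11, q = 3/5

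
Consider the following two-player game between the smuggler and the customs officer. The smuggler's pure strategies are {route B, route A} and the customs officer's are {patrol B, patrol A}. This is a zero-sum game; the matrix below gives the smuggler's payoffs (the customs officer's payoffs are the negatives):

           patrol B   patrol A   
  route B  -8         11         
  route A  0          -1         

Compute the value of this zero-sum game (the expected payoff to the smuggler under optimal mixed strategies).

For the smuggler to be willing to mix, the smuggler must be indifferent between route B and route A, which pins down the customs officer's mix.
  the smuggler's expected payoff from route B: q·(-8) + (1−q)·11 = -19q + 11
  the smuggler's expected payoff from route A: q·0 + (1−q)·(-1) = q - 1
  -19q + 11 = q - 1  ⇒  -20q = -12  ⇒  q = 3/5.
The value is the smuggler's expected payoff against this mix (using route B): (3/5)·(-8) + (2/5)·11 = -2/5.

v = -2/5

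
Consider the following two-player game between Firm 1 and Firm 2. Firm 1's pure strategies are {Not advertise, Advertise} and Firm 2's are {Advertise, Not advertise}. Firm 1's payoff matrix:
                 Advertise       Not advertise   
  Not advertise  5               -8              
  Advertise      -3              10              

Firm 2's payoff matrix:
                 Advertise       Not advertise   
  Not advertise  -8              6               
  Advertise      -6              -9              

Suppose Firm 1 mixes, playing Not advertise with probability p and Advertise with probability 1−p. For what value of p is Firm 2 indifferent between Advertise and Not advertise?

p = 3/17

Set Firm 2's expected payoff from Advertise equal to that from Not advertise:
  Firm 2's expected payoff from Advertise: p·(-8) + (1−p)·(-6) = -2p - 6
  Firm 2's expected payoff from Not advertise: p·6 + (1−p)·(-9) = 15p - 9
  -2p - 6 = 15p - 9  ⇒  -17p = -3  ⇒  p = 3/17.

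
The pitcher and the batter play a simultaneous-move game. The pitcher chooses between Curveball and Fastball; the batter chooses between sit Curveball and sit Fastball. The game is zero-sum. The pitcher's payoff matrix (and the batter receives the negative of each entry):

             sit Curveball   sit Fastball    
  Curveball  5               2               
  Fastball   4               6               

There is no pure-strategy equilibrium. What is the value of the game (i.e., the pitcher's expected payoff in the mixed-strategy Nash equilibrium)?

v = 22/5

Set the pitcher's expected payoff from Curveball equal to that from Fastball:
  the pitcher's payoff to Curveball: q·5 + (1−q)·2 = 3q + 2
  the pitcher's payoff to Fastball: q·4 + (1−q)·6 = -2q + 6
  3q + 2 = -2q + 6  ⇒  5q = 4  ⇒  q = 4/5.
The value is the pitcher's expected payoff against this mix (using Curveball): (4/5)·5 + (1/5)·2 = 22/5.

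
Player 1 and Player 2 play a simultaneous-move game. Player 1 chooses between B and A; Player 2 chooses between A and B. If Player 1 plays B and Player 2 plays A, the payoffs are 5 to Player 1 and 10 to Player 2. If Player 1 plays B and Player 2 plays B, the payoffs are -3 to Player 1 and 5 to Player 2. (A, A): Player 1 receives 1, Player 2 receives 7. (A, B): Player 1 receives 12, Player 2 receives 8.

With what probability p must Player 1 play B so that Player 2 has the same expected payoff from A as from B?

p = 1/6

Player 1's mix must leave Player 2 indifferent between A and B.
  Player 2's payoff from A: p·10 + (1−p)·7 = 3p + 7
  Player 2's payoff from B: p·5 + (1−p)·8 = -3p + 8
  3p + 7 = -3p + 8  ⇒  6p = 1  ⇒  p = 1/6.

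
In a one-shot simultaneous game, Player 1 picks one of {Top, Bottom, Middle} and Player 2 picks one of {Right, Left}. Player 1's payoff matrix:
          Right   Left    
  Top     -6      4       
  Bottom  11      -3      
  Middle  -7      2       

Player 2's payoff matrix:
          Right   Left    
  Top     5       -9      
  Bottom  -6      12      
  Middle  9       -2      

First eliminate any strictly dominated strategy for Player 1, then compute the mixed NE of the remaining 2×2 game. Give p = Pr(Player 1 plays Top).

p = 9/16

Player 1's strategy Middle is strictly dominated by Top: -6 > -7 and 4 > 2. Eliminate Middle.
For Player 2 to be willing to mix, Player 2 must be indifferent between Right and Left, which pins down Player 1's mix.
  Player 2's expected payoff from Right: p·5 + (1−p)·(-6) = 11p - 6
  Player 2's expected payoff from Left: p·(-9) + (1−p)·12 = -21p + 12
  11p - 6 = -21p + 12  ⇒  32p = 18  ⇒  p = 9/16.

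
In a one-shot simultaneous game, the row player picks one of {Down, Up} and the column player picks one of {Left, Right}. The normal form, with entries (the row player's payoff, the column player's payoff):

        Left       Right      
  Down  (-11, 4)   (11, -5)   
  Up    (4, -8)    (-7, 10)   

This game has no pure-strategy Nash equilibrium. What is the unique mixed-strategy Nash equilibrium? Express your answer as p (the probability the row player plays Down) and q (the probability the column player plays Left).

The column player's indifference between Left and Right determines the row player's mixing probability p:
  the column player's payoff from Left: p·4 + (1−p)·(-8) = 12p - 8
  the column player's payoff from Right: p·(-5) + (1−p)·10 = -15p + 10
  12p - 8 = -15p + 10  ⇒  27p = 18  ⇒  p = 2/3.
In a mixed equilibrium the row player is indifferent between Down and Up; this condition fixes q.
  the row player's payoff from Down: q·(-11) + (1−q)·11 = -22q + 11
  the row player's payoff from Up: q·4 + (1−q)·(-7) = 11q - 7
  -22q + 11 = 11q - 7  ⇒  -33q = -18  ⇒  q = 6/11.

p = 2/3, q = 6/11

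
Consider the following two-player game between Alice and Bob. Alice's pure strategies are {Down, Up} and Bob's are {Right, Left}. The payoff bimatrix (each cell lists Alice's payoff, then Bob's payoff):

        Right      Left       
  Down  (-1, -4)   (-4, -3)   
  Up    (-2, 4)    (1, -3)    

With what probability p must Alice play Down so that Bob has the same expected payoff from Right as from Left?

p = 7/8

Set Bob's expected payoff from Right equal to that from Left:
  Bob's expected payoff from Right: p·(-4) + (1−p)·4 = -8p + 4
  Bob's expected payoff from Left: p·(-3) + (1−p)·(-3) = -3
  -8p + 4 = -3  ⇒  -8p = -7  ⇒  p = 7/8.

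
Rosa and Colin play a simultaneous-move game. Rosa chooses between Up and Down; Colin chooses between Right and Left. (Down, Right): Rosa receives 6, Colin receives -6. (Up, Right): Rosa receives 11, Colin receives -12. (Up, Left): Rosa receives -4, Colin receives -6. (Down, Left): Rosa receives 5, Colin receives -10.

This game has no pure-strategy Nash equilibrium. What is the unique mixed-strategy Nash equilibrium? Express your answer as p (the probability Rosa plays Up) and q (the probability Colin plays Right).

p = 2/5, q = 9/14

Rosa's mix must leave Colin indifferent between Right and Left.
  Colin's payoff to Right: p·(-12) + (1−p)·(-6) = -6p - 6
  Colin's payoff to Left: p·(-6) + (1−p)·(-10) = 4p - 10
  -6p - 6 = 4p - 10  ⇒  -10p = -4  ⇒  p = 2/5.
Rosa's indifference between Up and Down determines Colin's mixing probability q:
  Rosa's expected payoff from Up: q·11 + (1−q)·(-4) = 15q - 4
  Rosa's expected payoff from Down: q·6 + (1−q)·5 = q + 5
  15q - 4 = q + 5  ⇒  14q = 9  ⇒  q = 9/14.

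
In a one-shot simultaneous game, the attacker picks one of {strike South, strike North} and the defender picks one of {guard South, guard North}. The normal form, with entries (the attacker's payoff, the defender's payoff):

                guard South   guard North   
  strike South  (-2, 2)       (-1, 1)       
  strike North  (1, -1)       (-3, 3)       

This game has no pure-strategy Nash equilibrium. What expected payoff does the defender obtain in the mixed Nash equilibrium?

7/5

Set the defender's expected payoff from guard South equal to that from guard North:
  the defender's expected payoff from guard South: p·2 + (1−p)·(-1) = 3p - 1
  the defender's expected payoff from guard North: p·1 + (1−p)·3 = -2p + 3
  3p - 1 = -2p + 3  ⇒  5p = 4  ⇒  p = 4/5.
At equilibrium the defender is indifferent across columns, so the defender's payoff equals the payoff from guard South: (4/5)·2 + (1/5)·(-1) = 7/5.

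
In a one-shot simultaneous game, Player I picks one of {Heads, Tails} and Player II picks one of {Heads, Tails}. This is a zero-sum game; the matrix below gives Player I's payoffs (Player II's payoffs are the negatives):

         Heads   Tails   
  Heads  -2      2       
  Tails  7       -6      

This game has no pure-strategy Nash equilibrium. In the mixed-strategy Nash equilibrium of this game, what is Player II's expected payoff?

In a mixed equilibrium Player II is indifferent between Heads and Tails; this condition fixes p.
  Player II's expected payoff from Heads: p·2 + (1−p)·(-7) = 9p - 7
  Player II's expected payoff from Tails: p·(-2) + (1−p)·6 = -8p + 6
  9p - 7 = -8p + 6  ⇒  17p = 13  ⇒  p = 13/17.
At equilibrium Player II is indifferent across columns, so Player II's payoff equals the payoff from Heads: (13/17)·2 + (4/17)·(-7) = -2/17.

-2/17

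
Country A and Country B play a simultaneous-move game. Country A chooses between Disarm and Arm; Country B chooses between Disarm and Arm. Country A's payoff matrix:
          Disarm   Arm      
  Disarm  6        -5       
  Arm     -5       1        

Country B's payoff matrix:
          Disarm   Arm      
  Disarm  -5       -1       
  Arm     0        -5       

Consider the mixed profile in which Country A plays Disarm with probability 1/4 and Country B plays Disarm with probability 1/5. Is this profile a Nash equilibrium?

No

Given Country A's mix p = 1/4, Country B's payoff from Disarm is -5/4 but from Arm is -4. Country B strictly prefers Disarm, so Country B would not mix.
So the proposed profile is not a Nash equilibrium.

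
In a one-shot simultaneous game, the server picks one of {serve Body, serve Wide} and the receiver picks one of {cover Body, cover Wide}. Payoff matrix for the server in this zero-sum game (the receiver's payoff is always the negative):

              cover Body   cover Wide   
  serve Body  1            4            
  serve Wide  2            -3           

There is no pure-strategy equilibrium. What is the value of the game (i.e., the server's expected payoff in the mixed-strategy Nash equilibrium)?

v = 11/8

Set the server's expected payoff from serve Body equal to that from serve Wide:
  the server's payoff from serve Body: q·1 + (1−q)·4 = -3q + 4
  the server's payoff from serve Wide: q·2 + (1−q)·(-3) = 5q - 3
  -3q + 4 = 5q - 3  ⇒  -8q = -7  ⇒  q = 7/8.
The value is the server's expected payoff against this mix (using serve Body): (7/8)·1 + (1/8)·4 = 11/8.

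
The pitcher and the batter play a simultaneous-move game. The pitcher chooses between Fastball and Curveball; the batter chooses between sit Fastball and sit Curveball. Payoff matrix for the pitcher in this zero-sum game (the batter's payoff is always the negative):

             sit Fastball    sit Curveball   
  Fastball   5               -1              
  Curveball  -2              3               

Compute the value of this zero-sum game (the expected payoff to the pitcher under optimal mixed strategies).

v = 13/11

The pitcher's indifference between Fastball and Curveball determines the batter's mixing probability q:
  the pitcher's expected payoff from Fastball: q·5 + (1−q)·(-1) = 6q - 1
  the pitcher's expected payoff from Curveball: q·(-2) + (1−q)·3 = -5q + 3
  6q - 1 = -5q + 3  ⇒  11q = 4  ⇒  q = 4/11.
The value is the pitcher's expected payoff against this mix (using Fastball): (4/11)·5 + (7/11)·(-1) = 13/11.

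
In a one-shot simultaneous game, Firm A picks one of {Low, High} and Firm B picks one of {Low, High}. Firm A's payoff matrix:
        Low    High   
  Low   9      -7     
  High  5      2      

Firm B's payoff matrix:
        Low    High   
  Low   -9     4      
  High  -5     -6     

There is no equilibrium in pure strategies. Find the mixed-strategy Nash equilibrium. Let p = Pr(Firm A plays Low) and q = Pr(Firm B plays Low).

Set Firm B's expected payoff from Low equal to that from High:
  Firm B's expected payoff from Low: p·(-9) + (1−p)·(-5) = -4p - 5
  Firm B's expected payoff from High: p·4 + (1−p)·(-6) = 10p - 6
  -4p - 5 = 10p - 6  ⇒  -14p = -1  ⇒  p = 1/14.
Set Firm A's expected payoff from Low equal to that from High:
  Firm A's payoff from Low: q·9 + (1−q)·(-7) = 16q - 7
  Firm A's payoff from High: q·5 + (1−q)·2 = 3q + 2
  16q - 7 = 3q + 2  ⇒  13q = 9  ⇒  q = 9/13.

p = 1/14, q = 9/13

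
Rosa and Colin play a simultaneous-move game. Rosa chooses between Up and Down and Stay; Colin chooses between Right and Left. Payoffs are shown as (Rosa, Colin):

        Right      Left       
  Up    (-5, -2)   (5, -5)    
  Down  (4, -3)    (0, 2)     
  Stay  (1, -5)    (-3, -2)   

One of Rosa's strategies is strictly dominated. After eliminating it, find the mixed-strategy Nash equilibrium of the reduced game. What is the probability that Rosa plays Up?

p = 5/8

Rosa's strategy Stay is strictly dominated by Down: 4 > 1 and 0 > -3. Eliminate Stay.
In a mixed equilibrium Colin is indifferent between Right and Left; this condition fixes p.
  Colin's payoff from Right: p·(-2) + (1−p)·(-3) = p - 3
  Colin's payoff from Left: p·(-5) + (1−p)·2 = -7p + 2
  p - 3 = -7p + 2  ⇒  8p = 5  ⇒  p = 5/8.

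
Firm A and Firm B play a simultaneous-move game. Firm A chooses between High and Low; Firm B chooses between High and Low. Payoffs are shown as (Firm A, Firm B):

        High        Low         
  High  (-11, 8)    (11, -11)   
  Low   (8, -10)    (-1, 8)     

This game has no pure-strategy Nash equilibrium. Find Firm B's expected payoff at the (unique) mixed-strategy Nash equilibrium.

Set Firm B's expected payoff from High equal to that from Low:
  Firm B's payoff from High: p·8 + (1−p)·(-10) = 18p - 10
  Firm B's payoff from Low: p·(-11) + (1−p)·8 = -19p + 8
  18p - 10 = -19p + 8  ⇒  37p = 18  ⇒  p = 18/37.
At equilibrium Firm B is indifferent across columns, so Firm B's payoff equals the payoff from High: (18/37)·8 + (19/37)·(-10) = -46/37.

-46/37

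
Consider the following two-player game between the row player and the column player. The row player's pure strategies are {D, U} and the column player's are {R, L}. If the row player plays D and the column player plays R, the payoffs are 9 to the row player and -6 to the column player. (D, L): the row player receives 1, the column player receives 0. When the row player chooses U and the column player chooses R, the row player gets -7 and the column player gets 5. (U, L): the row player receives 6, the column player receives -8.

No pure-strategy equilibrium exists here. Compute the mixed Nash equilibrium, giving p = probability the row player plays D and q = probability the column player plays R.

The column player's indifference between R and L determines the row player's mixing probability p:
  the column player's payoff to R: p·(-6) + (1−p)·5 = -11p + 5
  the column player's payoff to L: p·0 + (1−p)·(-8) = 8p - 8
  -11p + 5 = 8p - 8  ⇒  -19p = -13  ⇒  p = 13/19.
The row player's indifference between D and U determines the column player's mixing probability q:
  the row player's payoff from D: q·9 + (1−q)·1 = 8q + 1
  the row player's payoff from U: q·(-7) + (1−q)·6 = -13q + 6
  8q + 1 = -13q + 6  ⇒  21q = 5  ⇒  q = 5/21.

p = 13/19, q = 5/21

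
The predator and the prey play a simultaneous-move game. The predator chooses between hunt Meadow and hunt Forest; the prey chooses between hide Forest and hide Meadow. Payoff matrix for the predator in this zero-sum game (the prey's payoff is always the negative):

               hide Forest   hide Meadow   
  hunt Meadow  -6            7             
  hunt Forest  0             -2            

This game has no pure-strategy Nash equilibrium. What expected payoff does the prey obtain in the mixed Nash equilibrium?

4/5

The predator's mix must leave the prey indifferent between hide Forest and hide Meadow.
  the prey's payoff from hide Forest: p·6 + (1−p)·0 = 6p
  the prey's payoff from hide Meadow: p·(-7) + (1−p)·2 = -9p + 2
  6p = -9p + 2  ⇒  15p = 2  ⇒  p = 2/15.
At equilibrium the prey is indifferent across columns, so the prey's payoff equals the payoff from hide Forest: (2/15)·6 + (13/15)·0 = 4/5.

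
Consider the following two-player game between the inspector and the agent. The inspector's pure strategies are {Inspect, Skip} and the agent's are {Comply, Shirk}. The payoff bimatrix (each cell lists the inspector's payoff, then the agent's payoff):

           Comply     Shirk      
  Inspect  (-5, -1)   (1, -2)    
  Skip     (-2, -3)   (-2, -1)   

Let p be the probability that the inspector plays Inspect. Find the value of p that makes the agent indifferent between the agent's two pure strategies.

In a mixed equilibrium the agent is indifferent between Comply and Shirk; this condition fixes p.
  the agent's expected payoff from Comply: p·(-1) + (1−p)·(-3) = 2p - 3
  the agent's expected payoff from Shirk: p·(-2) + (1−p)·(-1) = -p - 1
  2p - 3 = -p - 1  ⇒  3p = 2  ⇒  p = 2/3.

p = 2/3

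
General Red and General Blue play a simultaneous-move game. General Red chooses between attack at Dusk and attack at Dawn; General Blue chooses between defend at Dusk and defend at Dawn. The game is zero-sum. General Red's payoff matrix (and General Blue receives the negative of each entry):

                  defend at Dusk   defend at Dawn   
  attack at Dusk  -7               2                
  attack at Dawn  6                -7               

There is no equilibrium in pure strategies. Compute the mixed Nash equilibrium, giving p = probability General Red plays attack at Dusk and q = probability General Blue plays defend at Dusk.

p = 13/22, q = 9/22

In a mixed equilibrium General Blue is indifferent between defend at Dusk and defend at Dawn; this condition fixes p.
  General Blue's payoff from defend at Dusk: p·7 + (1−p)·(-6) = 13p - 6
  General Blue's payoff from defend at Dawn: p·(-2) + (1−p)·7 = -9p + 7
  13p - 6 = -9p + 7  ⇒  22p = 13  ⇒  p = 13/22.
Set General Red's expected payoff from attack at Dusk equal to that from attack at Dawn:
  General Red's payoff to attack at Dusk: q·(-7) + (1−q)·2 = -9q + 2
  General Red's payoff to attack at Dawn: q·6 + (1−q)·(-7) = 13q - 7
  -9q + 2 = 13q - 7  ⇒  -22q = -9  ⇒  q = 9/22.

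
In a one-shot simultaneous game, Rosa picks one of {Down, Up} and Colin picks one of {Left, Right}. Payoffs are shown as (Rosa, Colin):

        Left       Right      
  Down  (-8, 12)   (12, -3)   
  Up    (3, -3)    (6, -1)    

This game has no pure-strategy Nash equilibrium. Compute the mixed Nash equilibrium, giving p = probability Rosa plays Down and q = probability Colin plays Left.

p = 2/17, q = 6/17

Rosa's mix must leave Colin indifferent between Left and Right.
  Colin's payoff to Left: p·12 + (1−p)·(-3) = 15p - 3
  Colin's payoff to Right: p·(-3) + (1−p)·(-1) = -2p - 1
  15p - 3 = -2p - 1  ⇒  17p = 2  ⇒  p = 2/17.
Rosa's indifference between Down and Up determines Colin's mixing probability q:
  Rosa's payoff from Down: q·(-8) + (1−q)·12 = -20q + 12
  Rosa's payoff from Up: q·3 + (1−q)·6 = -3q + 6
  -20q + 12 = -3q + 6  ⇒  -17q = -6  ⇒  q = 6/17.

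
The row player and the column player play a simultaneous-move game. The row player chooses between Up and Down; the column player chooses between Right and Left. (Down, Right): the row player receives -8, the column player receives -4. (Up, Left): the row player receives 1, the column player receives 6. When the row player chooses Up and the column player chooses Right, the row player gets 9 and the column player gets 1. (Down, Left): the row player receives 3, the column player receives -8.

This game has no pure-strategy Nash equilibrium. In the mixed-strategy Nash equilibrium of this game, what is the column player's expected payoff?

-16/9

The row player's mix must leave the column player indifferent between Right and Left.
  the column player's payoff to Right: p·1 + (1−p)·(-4) = 5p - 4
  the column player's payoff to Left: p·6 + (1−p)·(-8) = 14p - 8
  5p - 4 = 14p - 8  ⇒  -9p = -4  ⇒  p = 4/9.
At equilibrium the column player is indifferent across columns, so the column player's payoff equals the payoff from Right: (4/9)·1 + (5/9)·(-4) = -16/9.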